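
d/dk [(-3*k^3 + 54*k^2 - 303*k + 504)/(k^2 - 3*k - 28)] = 3*(-k^2 - 8*k + 68)/(k^2 + 8*k + 16)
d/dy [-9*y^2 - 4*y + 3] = -18*y - 4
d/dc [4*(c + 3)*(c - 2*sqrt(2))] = 8*c - 8*sqrt(2) + 12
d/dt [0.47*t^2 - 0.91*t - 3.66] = 0.94*t - 0.91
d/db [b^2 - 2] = 2*b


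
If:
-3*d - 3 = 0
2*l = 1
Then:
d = -1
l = 1/2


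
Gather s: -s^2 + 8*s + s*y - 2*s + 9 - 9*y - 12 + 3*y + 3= -s^2 + s*(y + 6) - 6*y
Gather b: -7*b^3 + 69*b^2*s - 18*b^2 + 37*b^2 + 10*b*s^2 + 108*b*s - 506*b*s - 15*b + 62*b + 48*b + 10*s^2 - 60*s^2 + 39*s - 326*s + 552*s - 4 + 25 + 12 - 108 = -7*b^3 + b^2*(69*s + 19) + b*(10*s^2 - 398*s + 95) - 50*s^2 + 265*s - 75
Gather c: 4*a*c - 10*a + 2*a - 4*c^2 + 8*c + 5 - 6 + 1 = -8*a - 4*c^2 + c*(4*a + 8)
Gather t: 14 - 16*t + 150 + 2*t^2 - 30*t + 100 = 2*t^2 - 46*t + 264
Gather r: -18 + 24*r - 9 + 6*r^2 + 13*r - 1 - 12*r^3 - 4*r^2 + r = -12*r^3 + 2*r^2 + 38*r - 28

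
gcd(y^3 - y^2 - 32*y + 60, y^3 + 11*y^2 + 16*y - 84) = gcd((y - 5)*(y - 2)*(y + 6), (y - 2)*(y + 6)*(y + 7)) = y^2 + 4*y - 12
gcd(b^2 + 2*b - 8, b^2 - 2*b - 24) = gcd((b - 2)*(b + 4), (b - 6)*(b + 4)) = b + 4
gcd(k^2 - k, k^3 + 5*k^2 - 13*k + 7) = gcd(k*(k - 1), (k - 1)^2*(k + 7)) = k - 1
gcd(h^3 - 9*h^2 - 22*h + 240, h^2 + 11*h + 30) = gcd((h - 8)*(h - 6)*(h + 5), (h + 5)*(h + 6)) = h + 5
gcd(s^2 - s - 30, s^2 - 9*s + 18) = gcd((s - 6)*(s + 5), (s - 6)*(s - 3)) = s - 6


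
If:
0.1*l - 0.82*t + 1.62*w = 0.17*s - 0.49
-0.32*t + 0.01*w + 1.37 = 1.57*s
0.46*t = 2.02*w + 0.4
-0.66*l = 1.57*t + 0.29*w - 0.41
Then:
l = 0.37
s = 0.84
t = 0.14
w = -0.17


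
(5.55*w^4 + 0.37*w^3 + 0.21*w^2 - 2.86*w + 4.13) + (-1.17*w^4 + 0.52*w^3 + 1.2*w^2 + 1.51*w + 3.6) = 4.38*w^4 + 0.89*w^3 + 1.41*w^2 - 1.35*w + 7.73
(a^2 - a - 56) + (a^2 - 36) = 2*a^2 - a - 92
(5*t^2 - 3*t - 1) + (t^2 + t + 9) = 6*t^2 - 2*t + 8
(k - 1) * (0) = 0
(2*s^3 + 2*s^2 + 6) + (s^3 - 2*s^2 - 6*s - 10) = 3*s^3 - 6*s - 4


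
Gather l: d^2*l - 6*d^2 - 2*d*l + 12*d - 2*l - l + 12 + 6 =-6*d^2 + 12*d + l*(d^2 - 2*d - 3) + 18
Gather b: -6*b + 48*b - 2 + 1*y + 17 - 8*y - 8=42*b - 7*y + 7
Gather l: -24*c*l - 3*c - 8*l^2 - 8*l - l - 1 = -3*c - 8*l^2 + l*(-24*c - 9) - 1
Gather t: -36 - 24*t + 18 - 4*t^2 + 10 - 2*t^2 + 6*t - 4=-6*t^2 - 18*t - 12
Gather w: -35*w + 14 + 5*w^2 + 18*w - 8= 5*w^2 - 17*w + 6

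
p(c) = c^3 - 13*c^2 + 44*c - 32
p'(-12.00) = 788.00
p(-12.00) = -4160.00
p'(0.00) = 44.00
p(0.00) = -32.00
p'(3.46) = -10.05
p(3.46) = 6.03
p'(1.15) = 18.07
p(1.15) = 2.93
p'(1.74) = 7.84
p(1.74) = 10.47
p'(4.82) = -11.62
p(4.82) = -9.96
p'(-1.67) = 95.79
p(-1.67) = -146.39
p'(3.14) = -8.06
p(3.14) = 8.94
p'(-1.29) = 82.53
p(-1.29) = -112.54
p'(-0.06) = 45.57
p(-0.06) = -34.69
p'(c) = 3*c^2 - 26*c + 44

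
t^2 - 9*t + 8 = (t - 8)*(t - 1)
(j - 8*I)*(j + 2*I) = j^2 - 6*I*j + 16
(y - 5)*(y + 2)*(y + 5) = y^3 + 2*y^2 - 25*y - 50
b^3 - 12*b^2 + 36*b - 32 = (b - 8)*(b - 2)^2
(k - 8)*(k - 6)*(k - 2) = k^3 - 16*k^2 + 76*k - 96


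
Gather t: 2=2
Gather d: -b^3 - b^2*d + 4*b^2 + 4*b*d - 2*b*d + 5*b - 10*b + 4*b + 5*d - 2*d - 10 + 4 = -b^3 + 4*b^2 - b + d*(-b^2 + 2*b + 3) - 6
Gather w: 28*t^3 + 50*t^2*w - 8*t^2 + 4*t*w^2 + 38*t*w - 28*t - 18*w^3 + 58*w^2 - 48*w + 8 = 28*t^3 - 8*t^2 - 28*t - 18*w^3 + w^2*(4*t + 58) + w*(50*t^2 + 38*t - 48) + 8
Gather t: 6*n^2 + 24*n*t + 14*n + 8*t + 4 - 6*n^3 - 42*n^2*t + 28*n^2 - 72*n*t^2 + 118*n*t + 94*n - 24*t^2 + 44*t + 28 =-6*n^3 + 34*n^2 + 108*n + t^2*(-72*n - 24) + t*(-42*n^2 + 142*n + 52) + 32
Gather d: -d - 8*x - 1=-d - 8*x - 1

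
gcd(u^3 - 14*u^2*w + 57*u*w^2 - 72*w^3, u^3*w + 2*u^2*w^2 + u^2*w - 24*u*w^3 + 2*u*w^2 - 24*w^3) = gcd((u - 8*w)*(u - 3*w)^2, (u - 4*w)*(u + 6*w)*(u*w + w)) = 1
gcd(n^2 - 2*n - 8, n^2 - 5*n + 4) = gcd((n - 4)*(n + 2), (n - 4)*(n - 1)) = n - 4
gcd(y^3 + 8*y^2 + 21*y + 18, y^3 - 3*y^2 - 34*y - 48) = y^2 + 5*y + 6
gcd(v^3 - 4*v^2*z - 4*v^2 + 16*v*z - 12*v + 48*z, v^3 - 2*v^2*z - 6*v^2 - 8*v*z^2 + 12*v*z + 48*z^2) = -v^2 + 4*v*z + 6*v - 24*z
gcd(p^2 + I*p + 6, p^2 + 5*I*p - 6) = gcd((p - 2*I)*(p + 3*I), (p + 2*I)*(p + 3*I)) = p + 3*I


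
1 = 1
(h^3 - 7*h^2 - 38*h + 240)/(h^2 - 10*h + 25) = (h^2 - 2*h - 48)/(h - 5)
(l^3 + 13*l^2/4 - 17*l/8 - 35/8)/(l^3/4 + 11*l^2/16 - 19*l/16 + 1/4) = 2*(8*l^3 + 26*l^2 - 17*l - 35)/(4*l^3 + 11*l^2 - 19*l + 4)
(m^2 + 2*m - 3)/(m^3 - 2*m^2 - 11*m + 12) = 1/(m - 4)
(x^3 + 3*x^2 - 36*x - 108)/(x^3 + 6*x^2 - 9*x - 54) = (x - 6)/(x - 3)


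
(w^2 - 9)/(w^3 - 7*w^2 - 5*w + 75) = (w - 3)/(w^2 - 10*w + 25)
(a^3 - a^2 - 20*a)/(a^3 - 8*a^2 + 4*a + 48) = a*(a^2 - a - 20)/(a^3 - 8*a^2 + 4*a + 48)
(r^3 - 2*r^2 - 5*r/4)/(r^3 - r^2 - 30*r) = (-r^2 + 2*r + 5/4)/(-r^2 + r + 30)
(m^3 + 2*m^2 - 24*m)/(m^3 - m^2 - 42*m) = (m - 4)/(m - 7)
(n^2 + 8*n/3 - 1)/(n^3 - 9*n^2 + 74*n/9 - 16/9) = 3*(n + 3)/(3*n^2 - 26*n + 16)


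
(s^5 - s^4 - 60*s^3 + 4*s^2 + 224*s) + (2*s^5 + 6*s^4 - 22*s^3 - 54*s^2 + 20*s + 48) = 3*s^5 + 5*s^4 - 82*s^3 - 50*s^2 + 244*s + 48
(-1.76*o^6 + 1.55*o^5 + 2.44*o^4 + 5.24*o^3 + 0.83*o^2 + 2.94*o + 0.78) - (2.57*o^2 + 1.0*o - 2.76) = -1.76*o^6 + 1.55*o^5 + 2.44*o^4 + 5.24*o^3 - 1.74*o^2 + 1.94*o + 3.54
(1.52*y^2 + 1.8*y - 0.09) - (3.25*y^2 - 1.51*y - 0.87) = -1.73*y^2 + 3.31*y + 0.78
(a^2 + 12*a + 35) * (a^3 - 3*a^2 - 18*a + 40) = a^5 + 9*a^4 - 19*a^3 - 281*a^2 - 150*a + 1400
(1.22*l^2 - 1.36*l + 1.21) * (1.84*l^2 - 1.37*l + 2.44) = 2.2448*l^4 - 4.1738*l^3 + 7.0664*l^2 - 4.9761*l + 2.9524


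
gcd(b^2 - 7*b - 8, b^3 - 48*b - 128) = b - 8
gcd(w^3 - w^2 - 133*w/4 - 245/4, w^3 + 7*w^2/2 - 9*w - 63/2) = w + 7/2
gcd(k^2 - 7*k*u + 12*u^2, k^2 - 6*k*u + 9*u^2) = -k + 3*u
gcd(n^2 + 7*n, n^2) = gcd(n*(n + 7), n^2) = n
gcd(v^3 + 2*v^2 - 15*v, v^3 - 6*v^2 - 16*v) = v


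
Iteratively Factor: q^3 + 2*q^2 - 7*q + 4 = (q + 4)*(q^2 - 2*q + 1) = (q - 1)*(q + 4)*(q - 1)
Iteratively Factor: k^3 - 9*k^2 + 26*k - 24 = (k - 2)*(k^2 - 7*k + 12) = (k - 4)*(k - 2)*(k - 3)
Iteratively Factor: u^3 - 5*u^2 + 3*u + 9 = (u - 3)*(u^2 - 2*u - 3) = (u - 3)^2*(u + 1)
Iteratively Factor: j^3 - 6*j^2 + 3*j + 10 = (j + 1)*(j^2 - 7*j + 10) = (j - 5)*(j + 1)*(j - 2)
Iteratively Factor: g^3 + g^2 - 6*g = (g - 2)*(g^2 + 3*g) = (g - 2)*(g + 3)*(g)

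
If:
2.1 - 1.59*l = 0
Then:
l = 1.32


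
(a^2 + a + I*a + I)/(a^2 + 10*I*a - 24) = (a^2 + a + I*a + I)/(a^2 + 10*I*a - 24)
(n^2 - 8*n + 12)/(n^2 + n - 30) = (n^2 - 8*n + 12)/(n^2 + n - 30)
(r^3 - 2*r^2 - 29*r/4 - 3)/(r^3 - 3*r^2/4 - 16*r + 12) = (4*r^2 + 8*r + 3)/(4*r^2 + 13*r - 12)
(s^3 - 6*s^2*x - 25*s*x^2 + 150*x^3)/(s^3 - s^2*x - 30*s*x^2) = (s - 5*x)/s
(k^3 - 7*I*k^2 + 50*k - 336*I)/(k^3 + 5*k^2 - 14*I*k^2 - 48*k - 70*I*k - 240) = (k + 7*I)/(k + 5)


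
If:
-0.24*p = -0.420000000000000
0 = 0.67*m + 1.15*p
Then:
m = -3.00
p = 1.75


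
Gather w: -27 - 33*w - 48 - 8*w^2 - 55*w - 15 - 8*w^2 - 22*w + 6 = -16*w^2 - 110*w - 84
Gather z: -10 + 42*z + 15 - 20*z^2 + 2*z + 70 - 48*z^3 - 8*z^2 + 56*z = -48*z^3 - 28*z^2 + 100*z + 75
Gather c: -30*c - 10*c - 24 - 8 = -40*c - 32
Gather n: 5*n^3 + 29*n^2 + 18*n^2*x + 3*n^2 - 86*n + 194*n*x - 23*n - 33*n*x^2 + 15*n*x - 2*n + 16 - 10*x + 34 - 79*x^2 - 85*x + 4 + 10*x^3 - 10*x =5*n^3 + n^2*(18*x + 32) + n*(-33*x^2 + 209*x - 111) + 10*x^3 - 79*x^2 - 105*x + 54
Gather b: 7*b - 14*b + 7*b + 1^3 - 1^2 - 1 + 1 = 0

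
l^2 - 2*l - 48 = (l - 8)*(l + 6)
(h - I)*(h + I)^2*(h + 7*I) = h^4 + 8*I*h^3 - 6*h^2 + 8*I*h - 7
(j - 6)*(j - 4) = j^2 - 10*j + 24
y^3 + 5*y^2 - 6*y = y*(y - 1)*(y + 6)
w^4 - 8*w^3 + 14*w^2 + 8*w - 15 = (w - 5)*(w - 3)*(w - 1)*(w + 1)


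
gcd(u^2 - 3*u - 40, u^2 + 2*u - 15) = u + 5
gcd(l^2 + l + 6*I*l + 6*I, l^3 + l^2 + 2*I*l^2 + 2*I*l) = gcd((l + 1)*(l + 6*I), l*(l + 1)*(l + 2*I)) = l + 1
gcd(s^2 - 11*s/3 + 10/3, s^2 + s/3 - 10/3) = s - 5/3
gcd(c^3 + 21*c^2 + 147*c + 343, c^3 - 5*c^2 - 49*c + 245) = c + 7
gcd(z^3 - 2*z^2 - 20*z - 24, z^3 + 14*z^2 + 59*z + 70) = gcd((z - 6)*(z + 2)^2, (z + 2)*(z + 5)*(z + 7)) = z + 2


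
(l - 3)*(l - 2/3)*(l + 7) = l^3 + 10*l^2/3 - 71*l/3 + 14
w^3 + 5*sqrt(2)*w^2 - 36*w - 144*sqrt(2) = (w - 4*sqrt(2))*(w + 3*sqrt(2))*(w + 6*sqrt(2))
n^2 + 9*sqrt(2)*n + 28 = (n + 2*sqrt(2))*(n + 7*sqrt(2))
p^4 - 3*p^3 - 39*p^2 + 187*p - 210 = (p - 5)*(p - 3)*(p - 2)*(p + 7)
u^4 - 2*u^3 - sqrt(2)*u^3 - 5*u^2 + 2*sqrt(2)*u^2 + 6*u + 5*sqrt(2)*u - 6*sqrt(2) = (u - 3)*(u - 1)*(u + 2)*(u - sqrt(2))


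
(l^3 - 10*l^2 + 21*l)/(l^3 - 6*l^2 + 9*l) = (l - 7)/(l - 3)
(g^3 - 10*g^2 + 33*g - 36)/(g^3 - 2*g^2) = (g^3 - 10*g^2 + 33*g - 36)/(g^2*(g - 2))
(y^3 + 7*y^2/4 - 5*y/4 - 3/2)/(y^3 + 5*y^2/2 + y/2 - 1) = (4*y^2 - y - 3)/(2*(2*y^2 + y - 1))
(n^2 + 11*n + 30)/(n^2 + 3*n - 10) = (n + 6)/(n - 2)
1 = 1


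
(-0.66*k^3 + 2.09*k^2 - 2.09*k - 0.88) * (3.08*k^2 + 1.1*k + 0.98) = -2.0328*k^5 + 5.7112*k^4 - 4.785*k^3 - 2.9612*k^2 - 3.0162*k - 0.8624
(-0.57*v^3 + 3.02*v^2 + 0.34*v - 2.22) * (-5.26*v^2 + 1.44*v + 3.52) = 2.9982*v^5 - 16.706*v^4 + 0.554*v^3 + 22.7972*v^2 - 2.0*v - 7.8144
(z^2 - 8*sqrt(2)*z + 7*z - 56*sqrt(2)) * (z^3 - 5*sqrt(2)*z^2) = z^5 - 13*sqrt(2)*z^4 + 7*z^4 - 91*sqrt(2)*z^3 + 80*z^3 + 560*z^2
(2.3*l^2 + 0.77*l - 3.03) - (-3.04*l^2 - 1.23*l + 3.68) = 5.34*l^2 + 2.0*l - 6.71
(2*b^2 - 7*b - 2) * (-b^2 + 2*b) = -2*b^4 + 11*b^3 - 12*b^2 - 4*b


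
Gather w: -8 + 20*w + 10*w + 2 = 30*w - 6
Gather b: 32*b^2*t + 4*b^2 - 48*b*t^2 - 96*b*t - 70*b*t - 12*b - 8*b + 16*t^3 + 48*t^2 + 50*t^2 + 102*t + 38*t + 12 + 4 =b^2*(32*t + 4) + b*(-48*t^2 - 166*t - 20) + 16*t^3 + 98*t^2 + 140*t + 16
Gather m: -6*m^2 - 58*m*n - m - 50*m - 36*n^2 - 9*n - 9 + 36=-6*m^2 + m*(-58*n - 51) - 36*n^2 - 9*n + 27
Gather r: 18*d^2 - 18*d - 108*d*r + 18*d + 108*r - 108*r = 18*d^2 - 108*d*r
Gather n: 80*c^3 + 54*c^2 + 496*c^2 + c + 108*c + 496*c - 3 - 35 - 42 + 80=80*c^3 + 550*c^2 + 605*c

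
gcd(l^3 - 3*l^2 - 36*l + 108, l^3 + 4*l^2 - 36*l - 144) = l^2 - 36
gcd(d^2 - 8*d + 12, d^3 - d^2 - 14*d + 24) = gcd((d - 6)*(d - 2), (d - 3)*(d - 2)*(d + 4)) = d - 2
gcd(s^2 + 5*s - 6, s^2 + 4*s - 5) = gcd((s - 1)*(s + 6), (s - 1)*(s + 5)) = s - 1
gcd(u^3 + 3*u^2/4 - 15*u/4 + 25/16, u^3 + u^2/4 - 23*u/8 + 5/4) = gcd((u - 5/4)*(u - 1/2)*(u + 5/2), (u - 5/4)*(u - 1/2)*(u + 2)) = u^2 - 7*u/4 + 5/8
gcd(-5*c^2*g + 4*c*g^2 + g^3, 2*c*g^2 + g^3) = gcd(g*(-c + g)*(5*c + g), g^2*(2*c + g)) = g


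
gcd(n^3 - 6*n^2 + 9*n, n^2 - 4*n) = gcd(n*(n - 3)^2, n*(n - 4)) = n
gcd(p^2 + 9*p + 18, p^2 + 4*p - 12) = p + 6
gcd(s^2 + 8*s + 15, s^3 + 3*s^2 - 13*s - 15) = s + 5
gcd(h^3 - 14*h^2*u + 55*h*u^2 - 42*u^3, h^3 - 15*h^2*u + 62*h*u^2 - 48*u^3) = h^2 - 7*h*u + 6*u^2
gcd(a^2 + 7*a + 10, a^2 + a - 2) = a + 2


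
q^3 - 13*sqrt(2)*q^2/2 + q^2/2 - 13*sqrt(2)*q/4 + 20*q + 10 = (q + 1/2)*(q - 4*sqrt(2))*(q - 5*sqrt(2)/2)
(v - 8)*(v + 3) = v^2 - 5*v - 24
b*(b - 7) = b^2 - 7*b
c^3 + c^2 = c^2*(c + 1)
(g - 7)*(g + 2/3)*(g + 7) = g^3 + 2*g^2/3 - 49*g - 98/3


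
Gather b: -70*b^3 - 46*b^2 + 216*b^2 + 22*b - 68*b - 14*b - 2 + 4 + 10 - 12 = -70*b^3 + 170*b^2 - 60*b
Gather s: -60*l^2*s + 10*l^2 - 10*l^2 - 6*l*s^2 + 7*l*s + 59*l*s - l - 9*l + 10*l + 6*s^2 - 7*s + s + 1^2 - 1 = s^2*(6 - 6*l) + s*(-60*l^2 + 66*l - 6)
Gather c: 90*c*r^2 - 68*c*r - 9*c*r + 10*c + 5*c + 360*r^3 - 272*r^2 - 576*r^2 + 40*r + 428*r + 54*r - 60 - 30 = c*(90*r^2 - 77*r + 15) + 360*r^3 - 848*r^2 + 522*r - 90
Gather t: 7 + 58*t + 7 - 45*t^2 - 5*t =-45*t^2 + 53*t + 14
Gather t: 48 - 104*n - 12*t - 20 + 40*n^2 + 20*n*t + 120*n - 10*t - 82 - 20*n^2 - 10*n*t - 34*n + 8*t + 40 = 20*n^2 - 18*n + t*(10*n - 14) - 14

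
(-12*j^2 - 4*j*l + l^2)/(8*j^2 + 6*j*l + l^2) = (-6*j + l)/(4*j + l)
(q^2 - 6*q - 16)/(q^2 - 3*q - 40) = (q + 2)/(q + 5)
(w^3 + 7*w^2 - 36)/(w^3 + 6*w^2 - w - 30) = (w + 6)/(w + 5)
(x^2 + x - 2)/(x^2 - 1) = (x + 2)/(x + 1)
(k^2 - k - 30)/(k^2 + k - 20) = (k - 6)/(k - 4)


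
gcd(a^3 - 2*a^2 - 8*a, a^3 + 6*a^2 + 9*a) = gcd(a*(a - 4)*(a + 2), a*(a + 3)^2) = a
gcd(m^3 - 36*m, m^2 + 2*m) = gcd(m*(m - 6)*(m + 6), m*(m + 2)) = m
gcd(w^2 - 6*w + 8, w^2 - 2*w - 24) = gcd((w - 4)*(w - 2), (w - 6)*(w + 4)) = 1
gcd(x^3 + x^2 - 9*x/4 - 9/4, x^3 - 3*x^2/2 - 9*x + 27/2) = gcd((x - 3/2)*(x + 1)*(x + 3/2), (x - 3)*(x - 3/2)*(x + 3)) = x - 3/2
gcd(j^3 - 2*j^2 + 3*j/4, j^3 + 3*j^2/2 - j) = j^2 - j/2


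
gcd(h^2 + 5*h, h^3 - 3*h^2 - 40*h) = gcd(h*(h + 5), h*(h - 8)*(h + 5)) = h^2 + 5*h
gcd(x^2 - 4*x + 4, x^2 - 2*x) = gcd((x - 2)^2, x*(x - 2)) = x - 2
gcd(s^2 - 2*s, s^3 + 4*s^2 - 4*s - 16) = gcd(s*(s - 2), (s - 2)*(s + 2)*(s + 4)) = s - 2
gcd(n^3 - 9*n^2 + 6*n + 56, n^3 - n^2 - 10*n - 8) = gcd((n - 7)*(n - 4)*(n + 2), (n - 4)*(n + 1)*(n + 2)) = n^2 - 2*n - 8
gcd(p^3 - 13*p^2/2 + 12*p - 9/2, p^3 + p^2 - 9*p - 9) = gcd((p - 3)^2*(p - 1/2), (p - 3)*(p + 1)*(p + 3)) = p - 3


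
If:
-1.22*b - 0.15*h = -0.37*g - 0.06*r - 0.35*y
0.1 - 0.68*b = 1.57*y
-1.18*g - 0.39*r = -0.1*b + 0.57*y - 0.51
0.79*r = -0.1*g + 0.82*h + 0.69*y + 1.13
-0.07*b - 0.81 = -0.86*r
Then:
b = 0.14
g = 0.13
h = -0.45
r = 0.95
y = 0.00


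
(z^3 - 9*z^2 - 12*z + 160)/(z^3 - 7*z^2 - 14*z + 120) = (z - 8)/(z - 6)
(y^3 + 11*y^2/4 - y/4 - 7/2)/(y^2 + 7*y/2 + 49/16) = 4*(y^2 + y - 2)/(4*y + 7)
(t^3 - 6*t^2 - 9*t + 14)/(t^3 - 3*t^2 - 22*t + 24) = (t^2 - 5*t - 14)/(t^2 - 2*t - 24)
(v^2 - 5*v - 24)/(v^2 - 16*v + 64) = (v + 3)/(v - 8)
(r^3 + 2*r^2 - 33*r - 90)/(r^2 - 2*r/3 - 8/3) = 3*(-r^3 - 2*r^2 + 33*r + 90)/(-3*r^2 + 2*r + 8)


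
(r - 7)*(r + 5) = r^2 - 2*r - 35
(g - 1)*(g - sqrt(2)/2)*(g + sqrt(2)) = g^3 - g^2 + sqrt(2)*g^2/2 - g - sqrt(2)*g/2 + 1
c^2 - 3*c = c*(c - 3)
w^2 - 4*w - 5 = (w - 5)*(w + 1)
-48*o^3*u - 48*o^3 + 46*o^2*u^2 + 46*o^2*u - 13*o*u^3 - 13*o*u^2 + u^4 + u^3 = (-8*o + u)*(-3*o + u)*(-2*o + u)*(u + 1)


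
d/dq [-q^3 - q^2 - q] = -3*q^2 - 2*q - 1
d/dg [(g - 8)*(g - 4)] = 2*g - 12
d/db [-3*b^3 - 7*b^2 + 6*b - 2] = -9*b^2 - 14*b + 6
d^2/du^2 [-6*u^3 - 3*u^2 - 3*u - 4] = -36*u - 6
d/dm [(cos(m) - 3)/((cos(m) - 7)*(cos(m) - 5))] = (cos(m)^2 - 6*cos(m) + 1)*sin(m)/((cos(m) - 7)^2*(cos(m) - 5)^2)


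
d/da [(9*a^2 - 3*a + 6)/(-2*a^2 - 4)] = 3*(-a^2 - 8*a + 2)/(2*(a^4 + 4*a^2 + 4))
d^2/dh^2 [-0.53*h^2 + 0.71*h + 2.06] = -1.06000000000000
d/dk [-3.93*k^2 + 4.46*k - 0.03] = 4.46 - 7.86*k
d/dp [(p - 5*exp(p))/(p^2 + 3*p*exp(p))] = (-8*p^2*exp(p) - p^2 + 10*p*exp(p) + 15*exp(2*p))/(p^2*(p^2 + 6*p*exp(p) + 9*exp(2*p)))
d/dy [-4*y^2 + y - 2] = 1 - 8*y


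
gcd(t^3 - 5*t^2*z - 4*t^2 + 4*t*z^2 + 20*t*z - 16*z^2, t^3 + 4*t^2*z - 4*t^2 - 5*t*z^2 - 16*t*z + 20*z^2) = -t^2 + t*z + 4*t - 4*z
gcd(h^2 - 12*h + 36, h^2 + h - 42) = h - 6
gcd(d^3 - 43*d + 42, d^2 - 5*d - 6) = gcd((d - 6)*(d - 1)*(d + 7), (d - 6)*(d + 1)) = d - 6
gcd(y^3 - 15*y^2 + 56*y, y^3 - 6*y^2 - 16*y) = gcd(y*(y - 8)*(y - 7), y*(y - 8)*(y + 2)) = y^2 - 8*y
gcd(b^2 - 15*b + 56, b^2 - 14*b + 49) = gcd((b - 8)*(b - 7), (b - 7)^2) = b - 7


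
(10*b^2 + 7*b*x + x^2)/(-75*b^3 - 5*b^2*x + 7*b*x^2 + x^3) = (2*b + x)/(-15*b^2 + 2*b*x + x^2)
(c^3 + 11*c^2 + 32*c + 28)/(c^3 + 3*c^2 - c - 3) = (c^3 + 11*c^2 + 32*c + 28)/(c^3 + 3*c^2 - c - 3)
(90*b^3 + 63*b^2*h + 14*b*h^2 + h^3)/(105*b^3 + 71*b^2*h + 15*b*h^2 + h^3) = (6*b + h)/(7*b + h)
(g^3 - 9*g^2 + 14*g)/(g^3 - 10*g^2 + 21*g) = (g - 2)/(g - 3)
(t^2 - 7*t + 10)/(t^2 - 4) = (t - 5)/(t + 2)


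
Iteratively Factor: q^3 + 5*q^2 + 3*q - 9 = (q - 1)*(q^2 + 6*q + 9) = (q - 1)*(q + 3)*(q + 3)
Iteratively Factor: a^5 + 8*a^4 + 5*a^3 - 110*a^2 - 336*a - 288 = (a + 4)*(a^4 + 4*a^3 - 11*a^2 - 66*a - 72) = (a + 3)*(a + 4)*(a^3 + a^2 - 14*a - 24) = (a + 3)^2*(a + 4)*(a^2 - 2*a - 8) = (a + 2)*(a + 3)^2*(a + 4)*(a - 4)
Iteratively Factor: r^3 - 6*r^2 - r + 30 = (r - 3)*(r^2 - 3*r - 10) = (r - 5)*(r - 3)*(r + 2)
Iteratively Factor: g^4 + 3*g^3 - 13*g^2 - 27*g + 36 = (g + 3)*(g^3 - 13*g + 12) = (g + 3)*(g + 4)*(g^2 - 4*g + 3) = (g - 3)*(g + 3)*(g + 4)*(g - 1)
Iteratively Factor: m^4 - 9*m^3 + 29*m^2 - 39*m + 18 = (m - 3)*(m^3 - 6*m^2 + 11*m - 6) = (m - 3)*(m - 1)*(m^2 - 5*m + 6) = (m - 3)*(m - 2)*(m - 1)*(m - 3)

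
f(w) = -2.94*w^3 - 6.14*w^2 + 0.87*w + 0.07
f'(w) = -8.82*w^2 - 12.28*w + 0.87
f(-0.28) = -0.59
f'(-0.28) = 3.62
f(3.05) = -137.81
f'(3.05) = -118.63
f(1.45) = -20.54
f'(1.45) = -35.48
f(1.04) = -8.97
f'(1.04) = -21.44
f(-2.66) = 9.65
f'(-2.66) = -28.87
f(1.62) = -27.13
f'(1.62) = -42.17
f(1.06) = -9.41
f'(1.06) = -22.06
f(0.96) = -7.35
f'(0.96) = -19.05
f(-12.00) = 4185.79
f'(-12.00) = -1121.85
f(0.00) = 0.07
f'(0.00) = 0.87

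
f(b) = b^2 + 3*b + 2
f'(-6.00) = -9.00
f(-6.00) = 20.00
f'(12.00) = 27.00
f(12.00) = 182.00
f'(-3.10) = -3.20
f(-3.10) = 2.31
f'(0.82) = 4.64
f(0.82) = 5.13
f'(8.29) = 19.58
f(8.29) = 95.59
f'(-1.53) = -0.06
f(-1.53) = -0.25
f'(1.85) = 6.70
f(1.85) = 10.97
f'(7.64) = 18.28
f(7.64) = 83.29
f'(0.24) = 3.48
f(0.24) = 2.78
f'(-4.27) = -5.54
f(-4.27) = 7.42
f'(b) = 2*b + 3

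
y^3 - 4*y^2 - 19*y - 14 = (y - 7)*(y + 1)*(y + 2)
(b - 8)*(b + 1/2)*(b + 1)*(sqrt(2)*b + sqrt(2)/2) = sqrt(2)*b^4 - 6*sqrt(2)*b^3 - 59*sqrt(2)*b^2/4 - 39*sqrt(2)*b/4 - 2*sqrt(2)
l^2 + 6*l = l*(l + 6)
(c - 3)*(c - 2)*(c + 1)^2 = c^4 - 3*c^3 - 3*c^2 + 7*c + 6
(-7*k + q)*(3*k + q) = -21*k^2 - 4*k*q + q^2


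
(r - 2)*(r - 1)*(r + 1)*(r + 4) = r^4 + 2*r^3 - 9*r^2 - 2*r + 8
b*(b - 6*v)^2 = b^3 - 12*b^2*v + 36*b*v^2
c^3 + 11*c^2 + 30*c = c*(c + 5)*(c + 6)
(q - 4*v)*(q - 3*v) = q^2 - 7*q*v + 12*v^2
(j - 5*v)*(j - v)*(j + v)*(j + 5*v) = j^4 - 26*j^2*v^2 + 25*v^4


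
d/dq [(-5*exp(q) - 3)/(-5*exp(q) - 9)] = 30*exp(q)/(5*exp(q) + 9)^2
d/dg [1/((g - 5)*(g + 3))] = 2*(1 - g)/(g^4 - 4*g^3 - 26*g^2 + 60*g + 225)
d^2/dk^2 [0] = 0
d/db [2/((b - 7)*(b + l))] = 2*((7 - b)*(b + l) - (b - 7)^2)/((b - 7)^3*(b + l)^2)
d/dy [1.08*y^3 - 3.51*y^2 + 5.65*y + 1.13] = 3.24*y^2 - 7.02*y + 5.65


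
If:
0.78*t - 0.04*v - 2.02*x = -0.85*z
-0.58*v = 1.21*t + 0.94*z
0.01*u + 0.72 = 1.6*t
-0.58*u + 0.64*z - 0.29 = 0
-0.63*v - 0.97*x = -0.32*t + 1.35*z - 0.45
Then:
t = 0.46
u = 0.94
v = -3.07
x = 0.79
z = 1.31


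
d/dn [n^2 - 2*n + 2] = 2*n - 2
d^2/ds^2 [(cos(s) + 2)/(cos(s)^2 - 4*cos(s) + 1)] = 2*(9*(1 - cos(2*s))^2*cos(s) + 12*(1 - cos(2*s))^2 + 154*cos(s) + 80*cos(2*s) - 24*cos(3*s) - 2*cos(5*s) - 240)/(8*cos(s) - cos(2*s) - 3)^3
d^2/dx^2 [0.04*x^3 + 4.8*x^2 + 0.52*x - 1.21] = 0.24*x + 9.6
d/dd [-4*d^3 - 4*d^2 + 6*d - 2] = -12*d^2 - 8*d + 6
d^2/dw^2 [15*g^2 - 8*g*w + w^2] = 2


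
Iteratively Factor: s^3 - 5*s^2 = (s)*(s^2 - 5*s) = s^2*(s - 5)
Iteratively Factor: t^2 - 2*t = (t - 2)*(t)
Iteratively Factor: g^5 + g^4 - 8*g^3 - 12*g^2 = (g - 3)*(g^4 + 4*g^3 + 4*g^2) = (g - 3)*(g + 2)*(g^3 + 2*g^2) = (g - 3)*(g + 2)^2*(g^2) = g*(g - 3)*(g + 2)^2*(g)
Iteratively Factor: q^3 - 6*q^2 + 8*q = (q)*(q^2 - 6*q + 8) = q*(q - 4)*(q - 2)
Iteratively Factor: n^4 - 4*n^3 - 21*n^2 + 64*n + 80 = (n + 1)*(n^3 - 5*n^2 - 16*n + 80) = (n - 5)*(n + 1)*(n^2 - 16) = (n - 5)*(n + 1)*(n + 4)*(n - 4)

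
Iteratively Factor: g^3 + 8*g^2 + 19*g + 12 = (g + 4)*(g^2 + 4*g + 3) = (g + 1)*(g + 4)*(g + 3)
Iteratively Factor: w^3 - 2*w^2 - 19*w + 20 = (w + 4)*(w^2 - 6*w + 5) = (w - 5)*(w + 4)*(w - 1)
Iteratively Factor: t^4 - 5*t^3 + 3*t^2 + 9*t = (t - 3)*(t^3 - 2*t^2 - 3*t) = t*(t - 3)*(t^2 - 2*t - 3) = t*(t - 3)^2*(t + 1)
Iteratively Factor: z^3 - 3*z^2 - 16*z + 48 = (z - 3)*(z^2 - 16) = (z - 4)*(z - 3)*(z + 4)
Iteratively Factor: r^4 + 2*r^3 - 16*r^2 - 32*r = (r + 2)*(r^3 - 16*r) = (r + 2)*(r + 4)*(r^2 - 4*r) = r*(r + 2)*(r + 4)*(r - 4)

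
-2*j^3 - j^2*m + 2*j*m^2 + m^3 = (-j + m)*(j + m)*(2*j + m)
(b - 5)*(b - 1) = b^2 - 6*b + 5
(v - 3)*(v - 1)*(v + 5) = v^3 + v^2 - 17*v + 15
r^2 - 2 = (r - sqrt(2))*(r + sqrt(2))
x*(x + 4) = x^2 + 4*x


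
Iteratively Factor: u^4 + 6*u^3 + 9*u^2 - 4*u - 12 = (u + 2)*(u^3 + 4*u^2 + u - 6) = (u + 2)^2*(u^2 + 2*u - 3) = (u - 1)*(u + 2)^2*(u + 3)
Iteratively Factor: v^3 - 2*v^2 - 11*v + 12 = (v + 3)*(v^2 - 5*v + 4) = (v - 1)*(v + 3)*(v - 4)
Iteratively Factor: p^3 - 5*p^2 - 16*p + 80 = (p + 4)*(p^2 - 9*p + 20) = (p - 5)*(p + 4)*(p - 4)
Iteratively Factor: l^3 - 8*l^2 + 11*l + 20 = (l - 4)*(l^2 - 4*l - 5) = (l - 4)*(l + 1)*(l - 5)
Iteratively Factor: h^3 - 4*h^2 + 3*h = (h)*(h^2 - 4*h + 3) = h*(h - 3)*(h - 1)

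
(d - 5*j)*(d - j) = d^2 - 6*d*j + 5*j^2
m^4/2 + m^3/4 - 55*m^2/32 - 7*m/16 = m*(m/2 + 1)*(m - 7/4)*(m + 1/4)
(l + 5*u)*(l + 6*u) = l^2 + 11*l*u + 30*u^2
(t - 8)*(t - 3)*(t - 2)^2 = t^4 - 15*t^3 + 72*t^2 - 140*t + 96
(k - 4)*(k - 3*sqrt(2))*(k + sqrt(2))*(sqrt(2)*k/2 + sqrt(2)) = sqrt(2)*k^4/2 - 2*k^3 - sqrt(2)*k^3 - 7*sqrt(2)*k^2 + 4*k^2 + 6*sqrt(2)*k + 16*k + 24*sqrt(2)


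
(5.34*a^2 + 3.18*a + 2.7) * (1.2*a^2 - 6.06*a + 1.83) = 6.408*a^4 - 28.5444*a^3 - 6.2586*a^2 - 10.5426*a + 4.941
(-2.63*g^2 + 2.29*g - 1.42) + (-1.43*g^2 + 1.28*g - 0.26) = -4.06*g^2 + 3.57*g - 1.68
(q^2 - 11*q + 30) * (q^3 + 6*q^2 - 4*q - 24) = q^5 - 5*q^4 - 40*q^3 + 200*q^2 + 144*q - 720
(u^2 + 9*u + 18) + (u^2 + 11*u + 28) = 2*u^2 + 20*u + 46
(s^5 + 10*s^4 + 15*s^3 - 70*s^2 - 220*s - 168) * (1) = s^5 + 10*s^4 + 15*s^3 - 70*s^2 - 220*s - 168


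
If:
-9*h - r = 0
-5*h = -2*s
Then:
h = 2*s/5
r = -18*s/5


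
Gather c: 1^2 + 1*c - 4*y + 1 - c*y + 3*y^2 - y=c*(1 - y) + 3*y^2 - 5*y + 2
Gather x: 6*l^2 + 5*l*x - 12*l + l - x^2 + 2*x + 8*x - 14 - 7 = 6*l^2 - 11*l - x^2 + x*(5*l + 10) - 21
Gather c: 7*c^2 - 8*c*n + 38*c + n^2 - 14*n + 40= 7*c^2 + c*(38 - 8*n) + n^2 - 14*n + 40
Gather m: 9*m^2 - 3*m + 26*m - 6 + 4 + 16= 9*m^2 + 23*m + 14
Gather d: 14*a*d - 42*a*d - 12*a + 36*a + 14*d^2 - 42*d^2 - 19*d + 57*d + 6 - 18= 24*a - 28*d^2 + d*(38 - 28*a) - 12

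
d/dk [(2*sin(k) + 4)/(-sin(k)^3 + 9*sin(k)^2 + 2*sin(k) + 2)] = 2*(2*sin(k)^3 - 3*sin(k)^2 - 36*sin(k) - 2)*cos(k)/(sin(k)^3 - 9*sin(k)^2 - 2*sin(k) - 2)^2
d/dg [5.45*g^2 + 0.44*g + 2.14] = 10.9*g + 0.44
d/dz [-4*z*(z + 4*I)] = -8*z - 16*I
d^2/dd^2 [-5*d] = 0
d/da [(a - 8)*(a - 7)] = 2*a - 15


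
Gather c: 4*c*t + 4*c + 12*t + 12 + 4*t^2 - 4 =c*(4*t + 4) + 4*t^2 + 12*t + 8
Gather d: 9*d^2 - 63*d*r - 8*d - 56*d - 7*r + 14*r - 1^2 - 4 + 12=9*d^2 + d*(-63*r - 64) + 7*r + 7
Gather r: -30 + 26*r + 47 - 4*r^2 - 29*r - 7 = -4*r^2 - 3*r + 10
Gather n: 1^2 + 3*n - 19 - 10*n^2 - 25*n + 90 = -10*n^2 - 22*n + 72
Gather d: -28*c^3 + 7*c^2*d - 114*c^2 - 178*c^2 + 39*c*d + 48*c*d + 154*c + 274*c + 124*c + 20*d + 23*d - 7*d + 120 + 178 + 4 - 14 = -28*c^3 - 292*c^2 + 552*c + d*(7*c^2 + 87*c + 36) + 288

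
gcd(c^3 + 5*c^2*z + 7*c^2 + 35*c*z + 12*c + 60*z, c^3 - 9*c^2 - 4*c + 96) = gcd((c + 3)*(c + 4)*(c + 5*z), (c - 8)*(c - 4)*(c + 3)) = c + 3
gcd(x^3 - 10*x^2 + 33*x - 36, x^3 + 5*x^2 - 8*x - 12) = 1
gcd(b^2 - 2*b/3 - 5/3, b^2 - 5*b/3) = b - 5/3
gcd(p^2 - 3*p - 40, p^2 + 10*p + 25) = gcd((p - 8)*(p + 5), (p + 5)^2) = p + 5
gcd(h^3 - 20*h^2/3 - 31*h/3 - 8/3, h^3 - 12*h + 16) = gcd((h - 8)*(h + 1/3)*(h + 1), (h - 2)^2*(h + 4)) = 1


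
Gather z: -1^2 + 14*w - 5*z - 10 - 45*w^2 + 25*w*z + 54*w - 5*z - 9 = -45*w^2 + 68*w + z*(25*w - 10) - 20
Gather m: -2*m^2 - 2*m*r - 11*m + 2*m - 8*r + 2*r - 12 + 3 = -2*m^2 + m*(-2*r - 9) - 6*r - 9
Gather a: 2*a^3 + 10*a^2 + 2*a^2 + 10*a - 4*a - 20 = 2*a^3 + 12*a^2 + 6*a - 20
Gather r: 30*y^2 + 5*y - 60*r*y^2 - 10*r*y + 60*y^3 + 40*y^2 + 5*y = r*(-60*y^2 - 10*y) + 60*y^3 + 70*y^2 + 10*y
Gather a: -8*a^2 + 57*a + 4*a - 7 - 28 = -8*a^2 + 61*a - 35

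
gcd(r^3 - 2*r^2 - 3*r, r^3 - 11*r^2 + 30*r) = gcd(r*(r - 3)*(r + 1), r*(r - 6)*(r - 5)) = r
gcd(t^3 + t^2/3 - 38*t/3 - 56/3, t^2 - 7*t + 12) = t - 4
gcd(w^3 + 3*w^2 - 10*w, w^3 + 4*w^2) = w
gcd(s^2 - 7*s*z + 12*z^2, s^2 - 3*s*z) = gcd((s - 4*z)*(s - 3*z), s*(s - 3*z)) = -s + 3*z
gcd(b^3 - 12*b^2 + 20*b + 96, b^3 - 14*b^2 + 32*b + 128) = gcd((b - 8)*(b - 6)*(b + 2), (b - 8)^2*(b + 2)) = b^2 - 6*b - 16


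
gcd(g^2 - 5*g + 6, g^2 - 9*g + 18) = g - 3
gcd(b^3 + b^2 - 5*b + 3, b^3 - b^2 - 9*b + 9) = b^2 + 2*b - 3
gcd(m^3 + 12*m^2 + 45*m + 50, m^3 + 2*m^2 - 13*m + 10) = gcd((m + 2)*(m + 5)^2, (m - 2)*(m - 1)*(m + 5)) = m + 5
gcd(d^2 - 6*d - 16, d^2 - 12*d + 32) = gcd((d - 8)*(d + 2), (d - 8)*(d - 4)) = d - 8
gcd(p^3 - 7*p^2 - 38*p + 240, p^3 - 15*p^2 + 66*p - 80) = p^2 - 13*p + 40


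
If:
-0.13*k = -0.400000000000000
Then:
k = 3.08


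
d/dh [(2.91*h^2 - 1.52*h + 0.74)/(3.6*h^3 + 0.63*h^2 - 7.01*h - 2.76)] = (-10.476*h^4 + 10.944*h^3 - 27.4335*h^2 - 16.9956*h + 9.3826)/(12.96*h^6 + 4.536*h^5 - 50.0751*h^4 - 28.7046*h^3 + 45.6625*h^2 + 38.6952*h + 7.6176)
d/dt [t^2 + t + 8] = 2*t + 1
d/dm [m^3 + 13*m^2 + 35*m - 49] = 3*m^2 + 26*m + 35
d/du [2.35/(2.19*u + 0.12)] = -5.1465/(2.19*u + 0.12)^2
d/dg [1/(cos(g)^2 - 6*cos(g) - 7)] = 2*(cos(g) - 3)*sin(g)/(sin(g)^2 + 6*cos(g) + 6)^2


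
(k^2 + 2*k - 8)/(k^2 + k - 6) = (k + 4)/(k + 3)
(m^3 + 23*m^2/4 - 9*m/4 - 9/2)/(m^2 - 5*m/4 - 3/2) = (m^2 + 5*m - 6)/(m - 2)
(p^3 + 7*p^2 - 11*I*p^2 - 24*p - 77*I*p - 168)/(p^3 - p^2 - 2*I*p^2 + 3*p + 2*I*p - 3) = (p^2 + p*(7 - 8*I) - 56*I)/(p^2 + p*(-1 + I) - I)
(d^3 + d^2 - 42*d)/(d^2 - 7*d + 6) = d*(d + 7)/(d - 1)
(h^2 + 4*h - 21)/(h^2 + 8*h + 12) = (h^2 + 4*h - 21)/(h^2 + 8*h + 12)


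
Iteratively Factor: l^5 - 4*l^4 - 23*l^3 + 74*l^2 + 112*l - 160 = (l - 5)*(l^4 + l^3 - 18*l^2 - 16*l + 32) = (l - 5)*(l + 2)*(l^3 - l^2 - 16*l + 16) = (l - 5)*(l - 1)*(l + 2)*(l^2 - 16) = (l - 5)*(l - 1)*(l + 2)*(l + 4)*(l - 4)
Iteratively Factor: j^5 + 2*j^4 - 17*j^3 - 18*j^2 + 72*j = (j + 4)*(j^4 - 2*j^3 - 9*j^2 + 18*j) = (j + 3)*(j + 4)*(j^3 - 5*j^2 + 6*j) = (j - 3)*(j + 3)*(j + 4)*(j^2 - 2*j) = (j - 3)*(j - 2)*(j + 3)*(j + 4)*(j)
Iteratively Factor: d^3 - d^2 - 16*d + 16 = (d + 4)*(d^2 - 5*d + 4) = (d - 4)*(d + 4)*(d - 1)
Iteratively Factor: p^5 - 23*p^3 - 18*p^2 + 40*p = (p - 1)*(p^4 + p^3 - 22*p^2 - 40*p) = (p - 1)*(p + 4)*(p^3 - 3*p^2 - 10*p) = (p - 1)*(p + 2)*(p + 4)*(p^2 - 5*p) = p*(p - 1)*(p + 2)*(p + 4)*(p - 5)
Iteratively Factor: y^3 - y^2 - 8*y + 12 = (y - 2)*(y^2 + y - 6) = (y - 2)*(y + 3)*(y - 2)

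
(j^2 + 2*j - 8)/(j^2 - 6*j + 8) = (j + 4)/(j - 4)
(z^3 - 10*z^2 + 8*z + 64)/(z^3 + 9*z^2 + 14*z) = (z^2 - 12*z + 32)/(z*(z + 7))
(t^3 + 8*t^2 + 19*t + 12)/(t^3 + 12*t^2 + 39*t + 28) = (t + 3)/(t + 7)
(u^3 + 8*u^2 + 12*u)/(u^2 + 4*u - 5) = u*(u^2 + 8*u + 12)/(u^2 + 4*u - 5)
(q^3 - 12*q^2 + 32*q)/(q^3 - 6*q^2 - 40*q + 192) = q/(q + 6)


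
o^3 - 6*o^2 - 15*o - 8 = (o - 8)*(o + 1)^2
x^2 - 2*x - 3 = (x - 3)*(x + 1)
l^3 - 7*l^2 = l^2*(l - 7)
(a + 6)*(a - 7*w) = a^2 - 7*a*w + 6*a - 42*w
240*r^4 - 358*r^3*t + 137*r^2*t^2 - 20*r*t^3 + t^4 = (-8*r + t)*(-6*r + t)*(-5*r + t)*(-r + t)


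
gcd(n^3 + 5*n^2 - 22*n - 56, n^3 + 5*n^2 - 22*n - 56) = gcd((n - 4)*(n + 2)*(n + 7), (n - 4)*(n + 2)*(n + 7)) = n^3 + 5*n^2 - 22*n - 56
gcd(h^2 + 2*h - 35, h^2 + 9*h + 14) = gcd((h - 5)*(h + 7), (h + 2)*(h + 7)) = h + 7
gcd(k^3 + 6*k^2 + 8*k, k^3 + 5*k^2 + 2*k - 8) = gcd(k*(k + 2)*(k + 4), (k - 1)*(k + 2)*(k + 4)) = k^2 + 6*k + 8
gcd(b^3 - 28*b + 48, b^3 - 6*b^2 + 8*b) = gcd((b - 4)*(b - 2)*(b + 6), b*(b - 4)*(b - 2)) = b^2 - 6*b + 8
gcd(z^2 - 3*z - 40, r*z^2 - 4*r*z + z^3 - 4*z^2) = 1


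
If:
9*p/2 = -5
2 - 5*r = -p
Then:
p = -10/9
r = 8/45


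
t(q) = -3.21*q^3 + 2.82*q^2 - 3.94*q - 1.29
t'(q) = -9.63*q^2 + 5.64*q - 3.94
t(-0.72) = 4.21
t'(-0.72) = -12.99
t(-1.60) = 25.38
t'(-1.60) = -37.62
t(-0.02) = -1.21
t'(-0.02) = -4.06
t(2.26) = -32.84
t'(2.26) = -40.38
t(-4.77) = 430.05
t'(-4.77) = -249.95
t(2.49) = -43.17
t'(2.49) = -49.60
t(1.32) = -8.96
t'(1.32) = -13.27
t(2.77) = -58.79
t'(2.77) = -62.21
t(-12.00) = 5998.95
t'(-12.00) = -1458.34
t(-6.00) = 817.23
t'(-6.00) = -384.46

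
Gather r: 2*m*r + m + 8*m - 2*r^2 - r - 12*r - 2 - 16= 9*m - 2*r^2 + r*(2*m - 13) - 18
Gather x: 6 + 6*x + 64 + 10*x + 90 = 16*x + 160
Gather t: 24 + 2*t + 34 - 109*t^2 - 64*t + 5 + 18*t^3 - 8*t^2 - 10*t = 18*t^3 - 117*t^2 - 72*t + 63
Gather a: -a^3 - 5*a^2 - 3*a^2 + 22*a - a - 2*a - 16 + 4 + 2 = -a^3 - 8*a^2 + 19*a - 10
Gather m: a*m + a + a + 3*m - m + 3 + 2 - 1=2*a + m*(a + 2) + 4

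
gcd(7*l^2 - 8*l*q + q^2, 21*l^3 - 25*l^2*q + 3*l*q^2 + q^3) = -l + q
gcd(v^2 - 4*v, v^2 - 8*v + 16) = v - 4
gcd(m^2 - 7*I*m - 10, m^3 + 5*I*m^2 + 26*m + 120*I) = m - 5*I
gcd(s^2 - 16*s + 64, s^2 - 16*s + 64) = s^2 - 16*s + 64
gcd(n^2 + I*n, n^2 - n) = n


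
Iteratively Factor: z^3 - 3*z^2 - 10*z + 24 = (z - 2)*(z^2 - z - 12) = (z - 2)*(z + 3)*(z - 4)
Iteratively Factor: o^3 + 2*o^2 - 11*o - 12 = (o + 4)*(o^2 - 2*o - 3) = (o + 1)*(o + 4)*(o - 3)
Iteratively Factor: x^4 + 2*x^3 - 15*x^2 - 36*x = (x)*(x^3 + 2*x^2 - 15*x - 36) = x*(x - 4)*(x^2 + 6*x + 9) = x*(x - 4)*(x + 3)*(x + 3)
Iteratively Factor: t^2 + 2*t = (t + 2)*(t)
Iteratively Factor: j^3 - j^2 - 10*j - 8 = (j - 4)*(j^2 + 3*j + 2) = (j - 4)*(j + 2)*(j + 1)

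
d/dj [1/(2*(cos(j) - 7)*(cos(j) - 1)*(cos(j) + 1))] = (-3 - 14*cos(j)/sin(j)^2 + 2/sin(j)^2)/(2*(cos(j) - 7)^2*sin(j))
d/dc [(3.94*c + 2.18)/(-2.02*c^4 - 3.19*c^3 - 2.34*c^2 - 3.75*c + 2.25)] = (23.8764*c^4 + 42.7516*c^3 + 30.0822*c^2 + 10.2024*c + 17.04)/(4.0804*c^8 + 12.8876*c^7 + 19.6297*c^6 + 30.0792*c^5 + 20.3106*c^4 + 3.195*c^3 + 3.5325*c^2 - 16.875*c + 5.0625)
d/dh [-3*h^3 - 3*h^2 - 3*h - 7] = -9*h^2 - 6*h - 3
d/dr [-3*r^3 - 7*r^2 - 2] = r*(-9*r - 14)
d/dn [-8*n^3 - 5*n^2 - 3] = 2*n*(-12*n - 5)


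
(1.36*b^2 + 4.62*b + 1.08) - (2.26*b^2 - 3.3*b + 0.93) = -0.9*b^2 + 7.92*b + 0.15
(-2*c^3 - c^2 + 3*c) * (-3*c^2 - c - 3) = 6*c^5 + 5*c^4 - 2*c^3 - 9*c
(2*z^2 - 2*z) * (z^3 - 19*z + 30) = 2*z^5 - 2*z^4 - 38*z^3 + 98*z^2 - 60*z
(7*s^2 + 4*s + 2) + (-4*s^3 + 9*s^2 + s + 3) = -4*s^3 + 16*s^2 + 5*s + 5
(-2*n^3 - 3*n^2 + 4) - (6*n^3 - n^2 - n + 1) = -8*n^3 - 2*n^2 + n + 3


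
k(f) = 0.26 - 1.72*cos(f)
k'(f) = 1.72*sin(f)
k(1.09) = -0.54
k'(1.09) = 1.52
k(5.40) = -0.83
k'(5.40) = -1.33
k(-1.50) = 0.14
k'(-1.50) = -1.72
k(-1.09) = -0.54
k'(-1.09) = -1.52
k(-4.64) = 0.38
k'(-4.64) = 1.72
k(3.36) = 1.94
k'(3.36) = -0.37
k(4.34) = 0.89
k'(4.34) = -1.60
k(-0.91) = -0.80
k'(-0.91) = -1.36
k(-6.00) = -1.39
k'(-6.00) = 0.48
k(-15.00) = 1.57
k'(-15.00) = -1.12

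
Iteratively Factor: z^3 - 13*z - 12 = (z + 1)*(z^2 - z - 12) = (z + 1)*(z + 3)*(z - 4)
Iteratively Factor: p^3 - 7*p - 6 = (p + 1)*(p^2 - p - 6) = (p - 3)*(p + 1)*(p + 2)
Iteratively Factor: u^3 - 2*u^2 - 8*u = (u - 4)*(u^2 + 2*u) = u*(u - 4)*(u + 2)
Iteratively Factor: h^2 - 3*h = (h)*(h - 3)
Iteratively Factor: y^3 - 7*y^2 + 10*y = (y)*(y^2 - 7*y + 10) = y*(y - 2)*(y - 5)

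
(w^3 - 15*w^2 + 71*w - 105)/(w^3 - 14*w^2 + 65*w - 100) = (w^2 - 10*w + 21)/(w^2 - 9*w + 20)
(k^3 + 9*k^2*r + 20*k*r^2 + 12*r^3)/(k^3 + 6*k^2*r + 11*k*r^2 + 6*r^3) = (k + 6*r)/(k + 3*r)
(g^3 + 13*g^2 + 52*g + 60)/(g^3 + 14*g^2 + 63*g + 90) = (g + 2)/(g + 3)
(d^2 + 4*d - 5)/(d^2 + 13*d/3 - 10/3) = 3*(d - 1)/(3*d - 2)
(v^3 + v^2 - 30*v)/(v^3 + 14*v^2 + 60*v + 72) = v*(v - 5)/(v^2 + 8*v + 12)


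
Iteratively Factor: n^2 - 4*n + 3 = (n - 1)*(n - 3)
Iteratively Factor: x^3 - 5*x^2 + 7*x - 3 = (x - 1)*(x^2 - 4*x + 3) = (x - 3)*(x - 1)*(x - 1)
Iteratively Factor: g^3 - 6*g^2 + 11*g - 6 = (g - 3)*(g^2 - 3*g + 2) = (g - 3)*(g - 1)*(g - 2)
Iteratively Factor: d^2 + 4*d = (d)*(d + 4)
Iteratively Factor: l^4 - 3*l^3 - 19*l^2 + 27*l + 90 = (l + 3)*(l^3 - 6*l^2 - l + 30) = (l + 2)*(l + 3)*(l^2 - 8*l + 15) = (l - 3)*(l + 2)*(l + 3)*(l - 5)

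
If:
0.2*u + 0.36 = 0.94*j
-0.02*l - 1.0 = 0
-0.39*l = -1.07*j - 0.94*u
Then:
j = -3.24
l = -50.00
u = -17.05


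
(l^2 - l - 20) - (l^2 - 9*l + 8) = 8*l - 28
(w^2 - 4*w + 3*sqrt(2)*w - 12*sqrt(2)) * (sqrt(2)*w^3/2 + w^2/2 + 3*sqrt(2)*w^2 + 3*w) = sqrt(2)*w^5/2 + sqrt(2)*w^4 + 7*w^4/2 - 21*sqrt(2)*w^3/2 + 7*w^3 - 84*w^2 + 3*sqrt(2)*w^2 - 36*sqrt(2)*w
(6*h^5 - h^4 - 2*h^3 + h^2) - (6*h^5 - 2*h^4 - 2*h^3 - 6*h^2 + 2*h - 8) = h^4 + 7*h^2 - 2*h + 8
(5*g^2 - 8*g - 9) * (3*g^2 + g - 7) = 15*g^4 - 19*g^3 - 70*g^2 + 47*g + 63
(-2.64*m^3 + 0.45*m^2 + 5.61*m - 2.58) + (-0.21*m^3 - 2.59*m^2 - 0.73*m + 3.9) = -2.85*m^3 - 2.14*m^2 + 4.88*m + 1.32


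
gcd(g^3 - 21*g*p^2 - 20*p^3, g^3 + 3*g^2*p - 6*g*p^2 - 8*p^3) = g^2 + 5*g*p + 4*p^2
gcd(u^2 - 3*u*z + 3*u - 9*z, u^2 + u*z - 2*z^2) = 1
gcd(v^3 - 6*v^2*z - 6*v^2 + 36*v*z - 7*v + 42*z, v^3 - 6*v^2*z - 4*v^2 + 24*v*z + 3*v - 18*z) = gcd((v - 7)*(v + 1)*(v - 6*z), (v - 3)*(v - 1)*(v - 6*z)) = -v + 6*z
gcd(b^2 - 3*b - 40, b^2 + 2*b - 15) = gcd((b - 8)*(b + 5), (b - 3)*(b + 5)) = b + 5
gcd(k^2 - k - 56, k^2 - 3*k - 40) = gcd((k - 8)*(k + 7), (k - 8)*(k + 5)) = k - 8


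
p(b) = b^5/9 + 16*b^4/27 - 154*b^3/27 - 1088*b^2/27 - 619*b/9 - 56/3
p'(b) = 5*b^4/9 + 64*b^3/27 - 154*b^2/9 - 2176*b/27 - 619/9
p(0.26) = -39.37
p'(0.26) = -90.84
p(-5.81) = 78.96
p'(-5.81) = -9.98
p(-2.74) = 0.83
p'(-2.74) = 6.14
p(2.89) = -627.93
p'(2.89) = -348.63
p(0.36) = -48.90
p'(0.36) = -99.89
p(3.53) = -861.55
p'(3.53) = -375.96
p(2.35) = -450.82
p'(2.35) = -304.96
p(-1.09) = 16.48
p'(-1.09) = -3.55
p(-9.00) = -1178.67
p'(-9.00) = 1187.56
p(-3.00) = 0.00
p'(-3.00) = 0.00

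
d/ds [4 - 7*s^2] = -14*s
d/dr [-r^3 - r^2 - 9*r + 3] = -3*r^2 - 2*r - 9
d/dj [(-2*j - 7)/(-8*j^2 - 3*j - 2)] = (16*j^2 + 6*j - (2*j + 7)*(16*j + 3) + 4)/(8*j^2 + 3*j + 2)^2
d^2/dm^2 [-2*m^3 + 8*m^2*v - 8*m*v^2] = -12*m + 16*v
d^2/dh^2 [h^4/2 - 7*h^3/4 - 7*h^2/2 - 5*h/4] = 6*h^2 - 21*h/2 - 7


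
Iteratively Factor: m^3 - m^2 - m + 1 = (m - 1)*(m^2 - 1) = (m - 1)*(m + 1)*(m - 1)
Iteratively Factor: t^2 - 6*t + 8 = (t - 4)*(t - 2)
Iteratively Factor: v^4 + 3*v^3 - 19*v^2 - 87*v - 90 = (v - 5)*(v^3 + 8*v^2 + 21*v + 18) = (v - 5)*(v + 3)*(v^2 + 5*v + 6) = (v - 5)*(v + 2)*(v + 3)*(v + 3)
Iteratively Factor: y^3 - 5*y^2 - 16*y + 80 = (y - 5)*(y^2 - 16) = (y - 5)*(y + 4)*(y - 4)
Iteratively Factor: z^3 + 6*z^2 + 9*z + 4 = (z + 1)*(z^2 + 5*z + 4) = (z + 1)^2*(z + 4)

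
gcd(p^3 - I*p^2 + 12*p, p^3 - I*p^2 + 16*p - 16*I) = p - 4*I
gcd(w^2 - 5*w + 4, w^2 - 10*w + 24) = w - 4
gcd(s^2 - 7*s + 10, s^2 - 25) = s - 5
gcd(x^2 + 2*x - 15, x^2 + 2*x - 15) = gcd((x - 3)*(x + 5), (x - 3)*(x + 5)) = x^2 + 2*x - 15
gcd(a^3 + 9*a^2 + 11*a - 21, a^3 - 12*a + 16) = 1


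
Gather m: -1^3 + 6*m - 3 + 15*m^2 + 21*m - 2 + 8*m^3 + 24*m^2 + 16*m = 8*m^3 + 39*m^2 + 43*m - 6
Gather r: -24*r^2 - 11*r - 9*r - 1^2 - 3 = -24*r^2 - 20*r - 4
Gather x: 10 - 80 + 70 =0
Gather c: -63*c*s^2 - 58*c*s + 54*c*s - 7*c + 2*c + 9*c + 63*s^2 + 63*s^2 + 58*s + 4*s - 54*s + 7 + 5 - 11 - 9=c*(-63*s^2 - 4*s + 4) + 126*s^2 + 8*s - 8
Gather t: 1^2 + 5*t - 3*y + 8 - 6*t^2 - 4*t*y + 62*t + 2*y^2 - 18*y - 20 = -6*t^2 + t*(67 - 4*y) + 2*y^2 - 21*y - 11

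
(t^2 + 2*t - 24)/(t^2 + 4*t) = (t^2 + 2*t - 24)/(t*(t + 4))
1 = 1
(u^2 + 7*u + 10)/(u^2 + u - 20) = (u + 2)/(u - 4)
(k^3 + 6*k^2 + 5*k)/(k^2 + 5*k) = k + 1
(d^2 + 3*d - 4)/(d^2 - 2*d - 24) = (d - 1)/(d - 6)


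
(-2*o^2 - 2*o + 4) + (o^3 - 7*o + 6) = o^3 - 2*o^2 - 9*o + 10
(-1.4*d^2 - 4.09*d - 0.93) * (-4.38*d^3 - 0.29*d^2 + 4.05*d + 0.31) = 6.132*d^5 + 18.3202*d^4 - 0.410499999999999*d^3 - 16.7288*d^2 - 5.0344*d - 0.2883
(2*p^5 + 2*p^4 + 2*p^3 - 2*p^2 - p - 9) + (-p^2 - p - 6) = 2*p^5 + 2*p^4 + 2*p^3 - 3*p^2 - 2*p - 15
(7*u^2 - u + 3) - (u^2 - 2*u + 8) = 6*u^2 + u - 5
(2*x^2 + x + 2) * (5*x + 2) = 10*x^3 + 9*x^2 + 12*x + 4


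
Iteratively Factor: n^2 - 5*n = (n)*(n - 5)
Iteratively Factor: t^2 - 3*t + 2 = (t - 1)*(t - 2)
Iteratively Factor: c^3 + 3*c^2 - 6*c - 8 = (c - 2)*(c^2 + 5*c + 4) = (c - 2)*(c + 1)*(c + 4)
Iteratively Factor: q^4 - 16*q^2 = (q)*(q^3 - 16*q) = q*(q + 4)*(q^2 - 4*q) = q^2*(q + 4)*(q - 4)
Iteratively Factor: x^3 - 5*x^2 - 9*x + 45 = (x - 3)*(x^2 - 2*x - 15) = (x - 5)*(x - 3)*(x + 3)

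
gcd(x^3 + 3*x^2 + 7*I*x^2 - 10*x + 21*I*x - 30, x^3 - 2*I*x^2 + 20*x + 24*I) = x + 2*I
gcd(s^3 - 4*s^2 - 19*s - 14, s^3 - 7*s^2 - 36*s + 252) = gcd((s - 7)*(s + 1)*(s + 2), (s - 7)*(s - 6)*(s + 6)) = s - 7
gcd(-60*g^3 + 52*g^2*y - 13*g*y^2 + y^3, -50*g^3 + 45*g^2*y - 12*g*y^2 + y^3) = 10*g^2 - 7*g*y + y^2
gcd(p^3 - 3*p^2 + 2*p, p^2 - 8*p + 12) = p - 2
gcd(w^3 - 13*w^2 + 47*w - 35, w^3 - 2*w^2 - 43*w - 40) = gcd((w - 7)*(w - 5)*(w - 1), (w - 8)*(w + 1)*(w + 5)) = 1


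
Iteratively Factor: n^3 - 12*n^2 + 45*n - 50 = (n - 5)*(n^2 - 7*n + 10) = (n - 5)*(n - 2)*(n - 5)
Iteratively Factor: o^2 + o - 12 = (o + 4)*(o - 3)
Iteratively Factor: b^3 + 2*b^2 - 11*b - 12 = (b - 3)*(b^2 + 5*b + 4) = (b - 3)*(b + 4)*(b + 1)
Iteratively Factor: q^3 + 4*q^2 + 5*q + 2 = (q + 1)*(q^2 + 3*q + 2) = (q + 1)^2*(q + 2)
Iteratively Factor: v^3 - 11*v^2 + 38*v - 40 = (v - 4)*(v^2 - 7*v + 10) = (v - 5)*(v - 4)*(v - 2)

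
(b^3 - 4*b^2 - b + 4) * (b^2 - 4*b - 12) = b^5 - 8*b^4 + 3*b^3 + 56*b^2 - 4*b - 48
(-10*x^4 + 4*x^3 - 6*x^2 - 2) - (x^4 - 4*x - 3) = -11*x^4 + 4*x^3 - 6*x^2 + 4*x + 1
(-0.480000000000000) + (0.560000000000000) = 0.0800000000000001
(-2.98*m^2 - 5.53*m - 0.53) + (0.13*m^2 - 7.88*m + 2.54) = -2.85*m^2 - 13.41*m + 2.01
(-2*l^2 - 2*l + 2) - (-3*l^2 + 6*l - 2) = l^2 - 8*l + 4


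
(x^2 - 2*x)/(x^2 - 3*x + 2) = x/(x - 1)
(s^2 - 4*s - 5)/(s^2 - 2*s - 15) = (s + 1)/(s + 3)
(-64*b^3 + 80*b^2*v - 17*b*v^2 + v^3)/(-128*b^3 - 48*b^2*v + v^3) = (8*b^2 - 9*b*v + v^2)/(16*b^2 + 8*b*v + v^2)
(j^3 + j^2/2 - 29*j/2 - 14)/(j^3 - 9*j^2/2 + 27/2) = (2*j^3 + j^2 - 29*j - 28)/(2*j^3 - 9*j^2 + 27)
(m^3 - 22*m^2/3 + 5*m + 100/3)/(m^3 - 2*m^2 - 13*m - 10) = (3*m^2 - 7*m - 20)/(3*(m^2 + 3*m + 2))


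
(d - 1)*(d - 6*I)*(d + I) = d^3 - d^2 - 5*I*d^2 + 6*d + 5*I*d - 6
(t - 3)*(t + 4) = t^2 + t - 12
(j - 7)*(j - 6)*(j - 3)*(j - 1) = j^4 - 17*j^3 + 97*j^2 - 207*j + 126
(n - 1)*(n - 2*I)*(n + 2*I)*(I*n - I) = I*n^4 - 2*I*n^3 + 5*I*n^2 - 8*I*n + 4*I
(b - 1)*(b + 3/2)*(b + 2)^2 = b^4 + 9*b^3/2 + 9*b^2/2 - 4*b - 6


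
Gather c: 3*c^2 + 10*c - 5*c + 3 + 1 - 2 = 3*c^2 + 5*c + 2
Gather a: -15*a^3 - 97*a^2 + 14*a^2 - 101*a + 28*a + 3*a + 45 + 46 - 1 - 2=-15*a^3 - 83*a^2 - 70*a + 88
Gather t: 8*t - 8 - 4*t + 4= 4*t - 4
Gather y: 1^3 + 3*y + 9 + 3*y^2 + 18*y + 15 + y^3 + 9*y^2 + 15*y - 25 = y^3 + 12*y^2 + 36*y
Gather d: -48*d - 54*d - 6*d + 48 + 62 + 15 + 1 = 126 - 108*d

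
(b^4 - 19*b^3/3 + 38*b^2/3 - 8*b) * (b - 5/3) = b^5 - 8*b^4 + 209*b^3/9 - 262*b^2/9 + 40*b/3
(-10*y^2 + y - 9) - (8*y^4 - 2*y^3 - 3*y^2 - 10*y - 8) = -8*y^4 + 2*y^3 - 7*y^2 + 11*y - 1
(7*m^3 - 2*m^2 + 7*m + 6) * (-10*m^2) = -70*m^5 + 20*m^4 - 70*m^3 - 60*m^2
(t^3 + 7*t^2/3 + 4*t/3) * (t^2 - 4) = t^5 + 7*t^4/3 - 8*t^3/3 - 28*t^2/3 - 16*t/3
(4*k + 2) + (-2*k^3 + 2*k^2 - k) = -2*k^3 + 2*k^2 + 3*k + 2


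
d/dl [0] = 0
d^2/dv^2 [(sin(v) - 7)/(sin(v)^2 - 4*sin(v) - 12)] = (-9*sin(v)^5 + 24*sin(v)^4 + 454*sin(v)^2 - 701*sin(v)/2 + 36*sin(3*v) + sin(5*v)/2 - 488)/((sin(v) - 6)^3*(sin(v) + 2)^3)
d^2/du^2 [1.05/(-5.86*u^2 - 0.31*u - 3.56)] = (72.11316*u^2 + 3.81486*u - 1.05*(11.72*u + 0.31)*(23.44*u + 0.62) + 43.80936)/(5.86*u^2 + 0.31*u + 3.56)^3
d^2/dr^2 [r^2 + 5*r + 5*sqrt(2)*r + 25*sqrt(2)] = 2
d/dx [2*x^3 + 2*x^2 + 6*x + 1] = 6*x^2 + 4*x + 6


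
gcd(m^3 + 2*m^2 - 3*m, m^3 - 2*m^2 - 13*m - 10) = 1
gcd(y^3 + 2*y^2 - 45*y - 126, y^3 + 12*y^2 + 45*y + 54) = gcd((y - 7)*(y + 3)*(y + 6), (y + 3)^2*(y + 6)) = y^2 + 9*y + 18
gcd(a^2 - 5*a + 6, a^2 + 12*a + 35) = 1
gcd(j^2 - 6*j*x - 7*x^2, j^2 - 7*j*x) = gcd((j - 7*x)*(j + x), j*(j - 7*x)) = -j + 7*x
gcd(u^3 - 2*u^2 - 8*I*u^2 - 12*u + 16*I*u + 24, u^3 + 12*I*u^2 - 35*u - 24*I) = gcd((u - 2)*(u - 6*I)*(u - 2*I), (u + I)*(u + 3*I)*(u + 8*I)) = 1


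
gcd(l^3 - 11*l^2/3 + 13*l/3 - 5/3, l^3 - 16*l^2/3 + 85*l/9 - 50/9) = l - 5/3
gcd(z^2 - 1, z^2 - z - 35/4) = 1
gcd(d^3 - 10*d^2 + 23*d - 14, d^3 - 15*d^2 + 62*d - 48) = d - 1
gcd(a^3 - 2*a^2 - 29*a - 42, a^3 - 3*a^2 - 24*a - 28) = a^2 - 5*a - 14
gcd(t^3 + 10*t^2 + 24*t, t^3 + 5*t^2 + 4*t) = t^2 + 4*t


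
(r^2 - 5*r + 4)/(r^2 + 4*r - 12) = (r^2 - 5*r + 4)/(r^2 + 4*r - 12)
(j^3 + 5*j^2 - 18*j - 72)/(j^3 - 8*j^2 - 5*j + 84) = (j + 6)/(j - 7)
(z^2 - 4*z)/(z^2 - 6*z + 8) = z/(z - 2)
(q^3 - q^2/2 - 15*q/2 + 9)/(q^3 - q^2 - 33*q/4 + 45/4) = 2*(q - 2)/(2*q - 5)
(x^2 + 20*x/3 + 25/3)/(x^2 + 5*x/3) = (x + 5)/x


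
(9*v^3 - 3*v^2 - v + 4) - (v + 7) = 9*v^3 - 3*v^2 - 2*v - 3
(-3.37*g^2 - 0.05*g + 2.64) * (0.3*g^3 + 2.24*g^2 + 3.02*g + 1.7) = -1.011*g^5 - 7.5638*g^4 - 9.4974*g^3 + 0.0336000000000007*g^2 + 7.8878*g + 4.488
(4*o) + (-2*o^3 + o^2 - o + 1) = -2*o^3 + o^2 + 3*o + 1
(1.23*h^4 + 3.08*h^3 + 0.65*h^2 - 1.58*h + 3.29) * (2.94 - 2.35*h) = -2.8905*h^5 - 3.6218*h^4 + 7.5277*h^3 + 5.624*h^2 - 12.3767*h + 9.6726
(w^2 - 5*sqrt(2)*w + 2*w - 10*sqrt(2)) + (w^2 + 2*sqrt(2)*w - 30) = 2*w^2 - 3*sqrt(2)*w + 2*w - 30 - 10*sqrt(2)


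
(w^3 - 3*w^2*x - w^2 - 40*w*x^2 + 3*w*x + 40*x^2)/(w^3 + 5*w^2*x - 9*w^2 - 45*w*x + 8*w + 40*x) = (w - 8*x)/(w - 8)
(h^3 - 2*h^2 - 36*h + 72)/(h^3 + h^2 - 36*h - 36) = (h - 2)/(h + 1)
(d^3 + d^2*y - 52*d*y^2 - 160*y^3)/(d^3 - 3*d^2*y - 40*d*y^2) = (d + 4*y)/d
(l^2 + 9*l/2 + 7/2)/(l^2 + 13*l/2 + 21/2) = (l + 1)/(l + 3)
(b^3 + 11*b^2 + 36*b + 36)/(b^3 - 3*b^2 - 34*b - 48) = (b + 6)/(b - 8)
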